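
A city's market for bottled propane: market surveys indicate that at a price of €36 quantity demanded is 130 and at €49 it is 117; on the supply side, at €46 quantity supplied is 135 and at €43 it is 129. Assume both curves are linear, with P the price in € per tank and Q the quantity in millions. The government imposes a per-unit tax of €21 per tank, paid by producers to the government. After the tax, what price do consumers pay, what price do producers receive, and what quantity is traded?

Consumers pay €55; producers receive €34; quantity = 111.

Demand slope: (117 − 130)/(49 − 36) = -1, so Qd = 166 − P.
Supply slope: (129 − 135)/(43 − 46) = 2, so Qs = 2P + 43.
Without the tax, 166 − P = 2P + 43 gives 3P = 123, so P* = €41 and Q* = 125.
With the tax collected from producers, supply shifts: Qs = 2(P − 21) + 43.
New equilibrium: consumers pay €55, producers receive €34, Q = 111. (Wedge: Pb − Ps = 21.)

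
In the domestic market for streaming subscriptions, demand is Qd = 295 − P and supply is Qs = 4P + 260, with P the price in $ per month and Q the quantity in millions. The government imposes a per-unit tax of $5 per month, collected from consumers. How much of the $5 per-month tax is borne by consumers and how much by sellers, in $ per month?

Before the tax: set 295 − P = 4P + 260 → P* = $7, Q* = 288.
With the tax collected from consumers, demand (in seller-price terms) shifts: Qd = 295 − (P + 5).
New equilibrium: consumers pay $11, sellers receive $6, Q = 284. (Wedge: Pb − Ps = 5.)
Burden on consumers: $4; on sellers: $1. (They sum to $5.)
The less price-elastic side of the market bears the larger share of a per-unit tax.

Consumers bear $4 per month; sellers bear $1 per month.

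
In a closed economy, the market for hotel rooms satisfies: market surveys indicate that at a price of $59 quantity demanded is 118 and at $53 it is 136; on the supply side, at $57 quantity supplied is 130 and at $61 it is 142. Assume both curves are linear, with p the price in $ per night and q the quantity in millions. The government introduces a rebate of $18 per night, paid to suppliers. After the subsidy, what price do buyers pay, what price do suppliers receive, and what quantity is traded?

Buyers pay $47; suppliers receive $65; quantity = 154.

Demand slope: (136 − 118)/(53 − 59) = -3, so qd = 295 − 3p.
Supply slope: (142 − 130)/(61 − 57) = 3, so qs = 3p − 41.
Without the subsidy, 295 − 3p = 3p − 41 gives 6p = 336, so p* = $56 and q* = 127.
With a per-unit subsidy paid to suppliers, each receives p + 18 per unit sold, so supply becomes qs = 3(p + 18) − 41.
Solving gives q = 154 with buyers paying $47 and suppliers receiving $65 (the $18 wedge).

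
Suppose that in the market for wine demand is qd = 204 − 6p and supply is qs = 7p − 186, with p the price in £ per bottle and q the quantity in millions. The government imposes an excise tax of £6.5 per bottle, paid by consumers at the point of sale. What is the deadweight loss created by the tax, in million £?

Without the tax, 204 − 6p = 7p − 186 gives 13p = 390, so p* = £30 and q* = 24.
With the tax collected from consumers, demand (in seller-price terms) shifts: qd = 204 − 6(p + 6.5).
Solving gives q = 3 with consumers paying £33.5 and sellers receiving £27 (the £6.5 wedge).
Quantity falls by |ΔQ| = |24 − 3| = 21.
DWL = ½ · t · |ΔQ| = ½ · 6.5 · 21 = £68.25.

Deadweight loss = £68.25 million.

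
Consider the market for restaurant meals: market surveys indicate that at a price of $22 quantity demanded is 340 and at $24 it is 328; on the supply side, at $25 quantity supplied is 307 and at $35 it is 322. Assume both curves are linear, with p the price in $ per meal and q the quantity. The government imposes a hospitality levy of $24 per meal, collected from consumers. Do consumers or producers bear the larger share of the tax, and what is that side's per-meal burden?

Producers bear the larger share: $19.2 per meal.

Demand slope: (328 − 340)/(24 − 22) = -6, so qd = 472 − 6p.
Supply slope: (322 − 307)/(35 − 25) = 1.5, so qs = 1.5p + 269.5.
Before the tax: set 472 − 6p = 1.5p + 269.5 → p* = $27, q* = 310.
With the tax collected from consumers, demand (in seller-price terms) shifts: qd = 472 − 6(p + 24).
Solving gives q = 281.2 with consumers paying $31.8 and producers receiving $7.8 (the $24 wedge).
Per-meal burden: consumers $4.8, producers $19.2.
Producers take the larger share because supply is less price-elastic here (demand slope 6 vs supply slope 1.5).
The less price-elastic side of the market bears the larger share of a per-unit tax.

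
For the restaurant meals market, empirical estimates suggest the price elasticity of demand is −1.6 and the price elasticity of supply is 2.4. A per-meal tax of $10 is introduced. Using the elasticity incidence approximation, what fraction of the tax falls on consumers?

Consumers' share ≈ 0.6.

Incidence ratio: consumers' share ≈ εs / (εs + |εd|) = 2.4 / (2.4 + 1.6) = 0.6.
Supply is the more elastic side, so consumers bear the larger share.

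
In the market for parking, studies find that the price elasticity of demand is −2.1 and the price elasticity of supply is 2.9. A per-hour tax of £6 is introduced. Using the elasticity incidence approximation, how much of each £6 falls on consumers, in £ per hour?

Incidence ratio: consumers' share ≈ εs / (εs + |εd|) = 2.9 / (2.9 + 2.1) = 0.58.
So consumers bear ≈ 0.58 × £6 = £3.48; suppliers bear £2.52.

Consumers bear ≈ £3.48 per hour.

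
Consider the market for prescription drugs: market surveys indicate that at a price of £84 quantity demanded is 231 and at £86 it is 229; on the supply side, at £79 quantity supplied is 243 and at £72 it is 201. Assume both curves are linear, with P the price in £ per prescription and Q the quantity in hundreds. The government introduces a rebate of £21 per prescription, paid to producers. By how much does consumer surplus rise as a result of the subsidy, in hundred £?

Demand slope: (229 − 231)/(86 − 84) = -1, so Qd = 315 − P.
Supply slope: (201 − 243)/(72 − 79) = 6, so Qs = 6P − 231.
Without the subsidy, 315 − P = 6P − 231 gives 7P = 546, so P* = £78 and Q* = 237.
With a per-unit subsidy paid to producers, each receives P + 21 per unit sold, so supply becomes Qs = 6(P + 21) − 231.
New equilibrium: buyers pay £60, producers receive £81, Q = 255. (Wedge: Pb − Ps = −21.)
ΔCS is the trapezoid between Q = 255 and Q = 237 of height £18: ½ · (237 + 255) · 18 = £4428.

Consumer surplus rises by £4428 hundred.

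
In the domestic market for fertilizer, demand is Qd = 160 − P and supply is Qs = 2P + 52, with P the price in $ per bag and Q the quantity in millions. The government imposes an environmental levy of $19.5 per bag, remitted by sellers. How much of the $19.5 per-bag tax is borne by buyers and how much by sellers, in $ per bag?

Buyers bear $13 per bag; sellers bear $6.5 per bag.

Without the tax, 160 − P = 2P + 52 gives 3P = 108, so P* = $36 and Q* = 124.
With the tax collected from sellers, supply shifts: Qs = 2(P − 19.5) + 52.
Solving gives Q = 111 with buyers paying $49 and sellers receiving $29.5 (the $19.5 wedge).
Burden on buyers: $13; on sellers: $6.5. (They sum to $19.5.)
The less price-elastic side of the market bears the larger share of a per-unit tax.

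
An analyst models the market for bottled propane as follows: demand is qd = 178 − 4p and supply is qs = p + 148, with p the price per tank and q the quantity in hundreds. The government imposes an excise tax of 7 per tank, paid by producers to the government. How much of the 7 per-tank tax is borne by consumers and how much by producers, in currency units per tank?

Consumers bear 1.4 per tank; producers bear 5.6 per tank.

Before the tax: set 178 − 4p = p + 148 → p* = 6, q* = 154.
With the tax collected from producers, supply shifts: qs = (p − 7) + 148.
New equilibrium: consumers pay 7.4, producers receive 0.4, q = 148.4. (Wedge: pb − ps = 7.)
Burden on consumers: 1.4; on producers: 5.6. (They sum to 7.)
The less price-elastic side of the market bears the larger share of a per-unit tax.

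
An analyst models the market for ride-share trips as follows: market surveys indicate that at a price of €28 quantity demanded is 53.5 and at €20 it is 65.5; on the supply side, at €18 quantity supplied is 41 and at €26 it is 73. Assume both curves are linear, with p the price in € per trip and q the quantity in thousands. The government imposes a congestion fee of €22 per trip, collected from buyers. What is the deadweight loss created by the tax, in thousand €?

Demand slope: (65.5 − 53.5)/(20 − 28) = -1.5, so qd = 95.5 − 1.5p.
Supply slope: (73 − 41)/(26 − 18) = 4, so qs = 4p − 31.
Before the tax: set 95.5 − 1.5p = 4p − 31 → p* = €23, q* = 61.
With the tax collected from buyers, demand (in seller-price terms) shifts: qd = 95.5 − 1.5(p + 22).
New equilibrium: buyers pay €39, sellers receive €17, q = 37. (Wedge: pb − ps = 22.)
Quantity falls by |ΔQ| = |61 − 37| = 24.
DWL = ½ · t · |ΔQ| = ½ · 22 · 24 = €264.

Deadweight loss = €264 thousand.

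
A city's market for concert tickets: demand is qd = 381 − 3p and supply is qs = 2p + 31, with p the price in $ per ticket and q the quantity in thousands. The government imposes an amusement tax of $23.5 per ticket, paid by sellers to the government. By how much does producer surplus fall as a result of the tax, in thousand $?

Producer surplus falls by $2212.29 thousand.

Before the tax: set 381 − 3p = 2p + 31 → p* = $70, q* = 171.
With the tax collected from sellers, supply shifts: qs = 2(p − 23.5) + 31.
New equilibrium: consumers pay $79.4, sellers receive $55.9, q = 142.8. (Wedge: pb − ps = 23.5.)
ΔPS is the trapezoid between Q = 142.8 and Q = 171 of height $14.1: ½ · (171 + 142.8) · 14.1 = $2212.29.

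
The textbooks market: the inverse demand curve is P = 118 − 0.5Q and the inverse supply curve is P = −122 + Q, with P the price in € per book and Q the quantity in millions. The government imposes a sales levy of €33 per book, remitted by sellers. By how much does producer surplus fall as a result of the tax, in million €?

Producer surplus falls by €3278 million.

Rewrite in direct form: Qd = 236 − 2P and Qs = P + 122.
Without the tax, 236 − 2P = P + 122 gives 3P = 114, so P* = €38 and Q* = 160.
With the tax collected from sellers, supply shifts: Qs = (P − 33) + 122.
Solving gives Q = 138 with buyers paying €49 and sellers receiving €16 (the €33 wedge).
ΔPS is the trapezoid between Q = 138 and Q = 160 of height €22: ½ · (160 + 138) · 22 = €3278.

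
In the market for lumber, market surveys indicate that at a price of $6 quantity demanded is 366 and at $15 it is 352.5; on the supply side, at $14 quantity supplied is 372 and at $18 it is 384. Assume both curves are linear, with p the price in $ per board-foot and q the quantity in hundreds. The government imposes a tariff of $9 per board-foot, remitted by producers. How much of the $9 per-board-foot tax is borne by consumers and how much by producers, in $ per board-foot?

Consumers bear $6 per board-foot; producers bear $3 per board-foot.

Demand slope: (352.5 − 366)/(15 − 6) = -1.5, so qd = 375 − 1.5p.
Supply slope: (384 − 372)/(18 − 14) = 3, so qs = 3p + 330.
Without the tax, 375 − 1.5p = 3p + 330 gives 4.5p = 45, so p* = $10 and q* = 360.
With the tax collected from producers, supply shifts: qs = 3(p − 9) + 330.
New equilibrium: consumers pay $16, producers receive $7, q = 351. (Wedge: pb − ps = 9.)
Burden on consumers: $6; on producers: $3. (They sum to $9.)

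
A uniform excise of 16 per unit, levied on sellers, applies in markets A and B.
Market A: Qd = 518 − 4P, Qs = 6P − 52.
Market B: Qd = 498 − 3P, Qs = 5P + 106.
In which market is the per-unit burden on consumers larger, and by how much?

Market B, by 0.4.

Market A: pre-tax P* = 57, Q* = 290; post-tax Q = 251.6; per-unit burden on consumers = 9.6.
Market B: pre-tax P* = 49, Q* = 351; post-tax Q = 321; per-unit burden on consumers = 10.
Difference: 9.6 vs 10 → market B is larger by 0.4.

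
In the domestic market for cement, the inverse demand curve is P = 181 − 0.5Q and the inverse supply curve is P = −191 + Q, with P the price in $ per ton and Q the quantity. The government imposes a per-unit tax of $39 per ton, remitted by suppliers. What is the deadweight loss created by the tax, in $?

Deadweight loss = $507.

Inverting to Q(P) form: Qd = 362 − 2P; Qs = P + 191.
Without the tax, 362 − 2P = P + 191 gives 3P = 171, so P* = $57 and Q* = 248.
With the tax collected from suppliers, supply shifts: Qs = (P − 39) + 191.
Solving gives Q = 222 with buyers paying $70 and suppliers receiving $31 (the $39 wedge).
Quantity falls by |ΔQ| = |248 − 222| = 26.
DWL = ½ · t · |ΔQ| = ½ · 39 · 26 = $507.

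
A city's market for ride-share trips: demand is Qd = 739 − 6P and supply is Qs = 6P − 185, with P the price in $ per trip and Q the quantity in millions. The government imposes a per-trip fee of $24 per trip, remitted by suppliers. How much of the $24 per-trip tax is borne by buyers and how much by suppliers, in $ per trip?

Before the tax: set 739 − 6P = 6P − 185 → P* = $77, Q* = 277.
With the tax collected from suppliers, supply shifts: Qs = 6(P − 24) − 185.
Solving gives Q = 205 with buyers paying $89 and suppliers receiving $65 (the $24 wedge).
Burden on buyers: $12; on suppliers: $12. (They sum to $24.)

Buyers bear $12 per trip; suppliers bear $12 per trip.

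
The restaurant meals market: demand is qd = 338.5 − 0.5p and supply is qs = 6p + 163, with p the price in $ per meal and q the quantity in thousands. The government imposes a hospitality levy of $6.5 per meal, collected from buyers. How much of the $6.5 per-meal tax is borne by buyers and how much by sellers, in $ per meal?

Buyers bear $6 per meal; sellers bear $0.5 per meal.

Without the tax, 338.5 − 0.5p = 6p + 163 gives 6.5p = 175.5, so p* = $27 and q* = 325.
With the tax collected from buyers, demand (in seller-price terms) shifts: qd = 338.5 − 0.5(p + 6.5).
Solving gives q = 322 with buyers paying $33 and sellers receiving $26.5 (the $6.5 wedge).
Burden on buyers: $6; on sellers: $0.5. (They sum to $6.5.)
The less price-elastic side of the market bears the larger share of a per-unit tax.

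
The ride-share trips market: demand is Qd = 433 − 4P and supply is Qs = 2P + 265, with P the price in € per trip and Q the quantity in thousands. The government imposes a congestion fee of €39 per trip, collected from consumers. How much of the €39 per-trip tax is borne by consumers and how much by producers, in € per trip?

Consumers bear €13 per trip; producers bear €26 per trip.

Without the tax, 433 − 4P = 2P + 265 gives 6P = 168, so P* = €28 and Q* = 321.
With the tax collected from consumers, demand (in seller-price terms) shifts: Qd = 433 − 4(P + 39).
Solving gives Q = 269 with consumers paying €41 and producers receiving €2 (the €39 wedge).
Burden on consumers: €13; on producers: €26. (They sum to €39.)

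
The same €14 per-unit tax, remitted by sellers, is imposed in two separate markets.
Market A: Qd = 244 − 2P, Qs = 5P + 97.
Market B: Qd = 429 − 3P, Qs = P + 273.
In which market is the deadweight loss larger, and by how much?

Market A, by €66.5.

Market A: pre-tax P* = €21, Q* = 202; post-tax Q = 182; deadweight loss = €140.
Market B: pre-tax P* = €39, Q* = 312; post-tax Q = 301.5; deadweight loss = €73.5.
Difference: €140 vs €73.5 → market A is larger by €66.5.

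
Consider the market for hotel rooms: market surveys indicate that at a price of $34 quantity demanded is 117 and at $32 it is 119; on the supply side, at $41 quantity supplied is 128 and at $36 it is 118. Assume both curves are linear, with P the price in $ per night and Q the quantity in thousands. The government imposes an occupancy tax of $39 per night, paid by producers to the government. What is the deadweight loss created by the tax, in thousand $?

Demand slope: (119 − 117)/(32 − 34) = -1, so Qd = 151 − P.
Supply slope: (118 − 128)/(36 − 41) = 2, so Qs = 2P + 46.
Without the tax, 151 − P = 2P + 46 gives 3P = 105, so P* = $35 and Q* = 116.
With the tax collected from producers, supply shifts: Qs = 2(P − 39) + 46.
New equilibrium: buyers pay $61, producers receive $22, Q = 90. (Wedge: Pb − Ps = 39.)
Quantity falls by |ΔQ| = |116 − 90| = 26.
DWL = ½ · t · |ΔQ| = ½ · 39 · 26 = $507.

Deadweight loss = $507 thousand.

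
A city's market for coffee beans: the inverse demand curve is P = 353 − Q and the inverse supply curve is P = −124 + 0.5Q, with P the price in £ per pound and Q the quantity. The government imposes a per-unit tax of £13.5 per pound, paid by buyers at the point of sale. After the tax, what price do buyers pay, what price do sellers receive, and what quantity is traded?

Rewrite in direct form: Qd = 353 − P and Qs = 2P + 248.
Before the tax: set 353 − P = 2P + 248 → P* = £35, Q* = 318.
With the tax collected from buyers, demand (in seller-price terms) shifts: Qd = 353 − (P + 13.5).
Solving gives Q = 309 with buyers paying £44 and sellers receiving £30.5 (the £13.5 wedge).

Buyers pay £44; sellers receive £30.5; quantity = 309.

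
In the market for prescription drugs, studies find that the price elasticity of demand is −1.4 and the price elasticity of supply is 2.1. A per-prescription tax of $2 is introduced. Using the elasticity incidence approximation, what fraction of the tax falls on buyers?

Buyers' share ≈ 0.6.

Incidence ratio: buyers' share ≈ εs / (εs + |εd|) = 2.1 / (2.1 + 1.4) = 0.6.
Supply is the more elastic side, so buyers bear the larger share.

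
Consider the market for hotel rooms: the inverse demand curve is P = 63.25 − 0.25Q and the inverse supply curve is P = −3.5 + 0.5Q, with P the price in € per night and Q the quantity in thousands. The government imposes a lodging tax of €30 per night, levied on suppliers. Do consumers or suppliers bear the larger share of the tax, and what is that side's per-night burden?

Inverting to Q(P) form: Qd = 253 − 4P; Qs = 2P + 7.
Before the tax: set 253 − 4P = 2P + 7 → P* = €41, Q* = 89.
With the tax collected from suppliers, supply shifts: Qs = 2(P − 30) + 7.
Solving gives Q = 49 with consumers paying €51 and suppliers receiving €21 (the €30 wedge).
Per-night burden: consumers €10, suppliers €20.
Suppliers take the larger share because supply is less price-elastic here (demand slope 4 vs supply slope 2).

Suppliers bear the larger share: €20 per night.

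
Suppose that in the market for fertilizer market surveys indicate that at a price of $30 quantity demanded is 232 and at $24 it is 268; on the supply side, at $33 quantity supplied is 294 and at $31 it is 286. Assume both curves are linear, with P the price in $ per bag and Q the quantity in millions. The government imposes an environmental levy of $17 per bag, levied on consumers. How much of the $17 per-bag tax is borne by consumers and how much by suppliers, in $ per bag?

Demand slope: (268 − 232)/(24 − 30) = -6, so Qd = 412 − 6P.
Supply slope: (286 − 294)/(31 − 33) = 4, so Qs = 4P + 162.
Without the tax, 412 − 6P = 4P + 162 gives 10P = 250, so P* = $25 and Q* = 262.
With the tax collected from consumers, demand (in seller-price terms) shifts: Qd = 412 − 6(P + 17).
New equilibrium: consumers pay $31.8, suppliers receive $14.8, Q = 221.2. (Wedge: Pb − Ps = 17.)
Burden on consumers: $6.8; on suppliers: $10.2. (They sum to $17.)

Consumers bear $6.8 per bag; suppliers bear $10.2 per bag.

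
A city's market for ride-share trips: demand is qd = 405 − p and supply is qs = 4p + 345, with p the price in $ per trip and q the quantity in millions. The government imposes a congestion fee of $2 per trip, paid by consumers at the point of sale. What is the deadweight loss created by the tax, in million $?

Without the tax, 405 − p = 4p + 345 gives 5p = 60, so p* = $12 and q* = 393.
With the tax collected from consumers, demand (in seller-price terms) shifts: qd = 405 − (p + 2).
New equilibrium: consumers pay $13.6, suppliers receive $11.6, q = 391.4. (Wedge: pb − ps = 2.)
Quantity falls by |ΔQ| = |393 − 391.4| = 1.6.
DWL = ½ · t · |ΔQ| = ½ · 2 · 1.6 = $1.6.

Deadweight loss = $1.6 million.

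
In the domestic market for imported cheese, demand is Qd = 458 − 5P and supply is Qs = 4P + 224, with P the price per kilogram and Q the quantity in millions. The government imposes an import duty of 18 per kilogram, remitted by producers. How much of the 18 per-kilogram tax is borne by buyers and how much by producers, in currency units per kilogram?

Before the tax: set 458 − 5P = 4P + 224 → P* = 26, Q* = 328.
With the tax collected from producers, supply shifts: Qs = 4(P − 18) + 224.
Solving gives Q = 288 with buyers paying 34 and producers receiving 16 (the 18 wedge).
Burden on buyers: 8; on producers: 10. (They sum to 18.)
The less price-elastic side of the market bears the larger share of a per-unit tax.

Buyers bear 8 per kilogram; producers bear 10 per kilogram.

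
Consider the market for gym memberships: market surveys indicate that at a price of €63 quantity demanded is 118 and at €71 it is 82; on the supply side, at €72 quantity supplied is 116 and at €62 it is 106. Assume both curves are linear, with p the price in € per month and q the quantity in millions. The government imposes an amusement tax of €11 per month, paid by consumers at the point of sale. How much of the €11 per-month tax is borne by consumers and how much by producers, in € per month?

Consumers bear €2 per month; producers bear €9 per month.

Demand slope: (82 − 118)/(71 − 63) = -4.5, so qd = 401.5 − 4.5p.
Supply slope: (106 − 116)/(62 − 72) = 1, so qs = p + 44.
Without the tax, 401.5 − 4.5p = p + 44 gives 5.5p = 357.5, so p* = €65 and q* = 109.
With the tax collected from consumers, demand (in seller-price terms) shifts: qd = 401.5 − 4.5(p + 11).
Solving gives q = 100 with consumers paying €67 and producers receiving €56 (the €11 wedge).
Burden on consumers: €2; on producers: €9. (They sum to €11.)
The less price-elastic side of the market bears the larger share of a per-unit tax.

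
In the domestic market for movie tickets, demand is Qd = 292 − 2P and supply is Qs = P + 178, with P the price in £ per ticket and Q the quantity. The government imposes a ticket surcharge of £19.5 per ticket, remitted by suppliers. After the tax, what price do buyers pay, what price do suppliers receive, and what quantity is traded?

Before the tax: set 292 − 2P = P + 178 → P* = £38, Q* = 216.
With the tax collected from suppliers, supply shifts: Qs = (P − 19.5) + 178.
Solving gives Q = 203 with buyers paying £44.5 and suppliers receiving £25 (the £19.5 wedge).
The less price-elastic side of the market bears the larger share of a per-unit tax.

Buyers pay £44.5; suppliers receive £25; quantity = 203.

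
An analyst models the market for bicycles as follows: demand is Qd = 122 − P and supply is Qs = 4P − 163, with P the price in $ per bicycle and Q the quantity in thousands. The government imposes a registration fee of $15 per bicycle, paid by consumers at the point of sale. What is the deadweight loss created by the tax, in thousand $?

Without the tax, 122 − P = 4P − 163 gives 5P = 285, so P* = $57 and Q* = 65.
With the tax collected from consumers, demand (in seller-price terms) shifts: Qd = 122 − (P + 15).
Solving gives Q = 53 with consumers paying $69 and producers receiving $54 (the $15 wedge).
Quantity falls by |ΔQ| = |65 − 53| = 12.
DWL = ½ · t · |ΔQ| = ½ · 15 · 12 = $90.

Deadweight loss = $90 thousand.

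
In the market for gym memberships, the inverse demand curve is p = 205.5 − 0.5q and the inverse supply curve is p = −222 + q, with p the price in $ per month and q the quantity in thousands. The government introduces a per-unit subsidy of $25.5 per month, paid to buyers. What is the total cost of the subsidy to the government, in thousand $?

Inverting to q(p) form: qd = 411 − 2p; qs = p + 222.
Before the subsidy: set 411 − 2p = p + 222 → p* = $63, q* = 285.
With a per-unit subsidy paid to buyers, each effectively pays p − 25.5, so demand becomes qd = 411 − 2(p − 25.5).
Solving gives q = 302 with buyers paying $54.5 and producers receiving $80 (the $25.5 wedge).
Outlay = t · Q = 25.5 · 302 = $7701.

Government outlay = $7701 thousand.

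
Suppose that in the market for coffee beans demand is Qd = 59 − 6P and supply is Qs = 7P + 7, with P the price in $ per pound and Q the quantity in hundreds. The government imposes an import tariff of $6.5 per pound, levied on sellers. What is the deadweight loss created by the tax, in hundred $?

Before the tax: set 59 − 6P = 7P + 7 → P* = $4, Q* = 35.
With the tax collected from sellers, supply shifts: Qs = 7(P − 6.5) + 7.
Solving gives Q = 14 with consumers paying $7.5 and sellers receiving $1 (the $6.5 wedge).
Quantity falls by |ΔQ| = |35 − 14| = 21.
DWL = ½ · t · |ΔQ| = ½ · 6.5 · 21 = $68.25.

Deadweight loss = $68.25 hundred.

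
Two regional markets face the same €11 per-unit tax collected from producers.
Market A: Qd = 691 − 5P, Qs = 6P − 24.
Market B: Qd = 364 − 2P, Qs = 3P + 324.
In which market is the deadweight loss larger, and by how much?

Market A: pre-tax P* = €65, Q* = 366; post-tax Q = 336; deadweight loss = €165.
Market B: pre-tax P* = €8, Q* = 348; post-tax Q = 334.8; deadweight loss = €72.6.
Difference: €165 vs €72.6 → market A is larger by €92.4.

Market A, by €92.4.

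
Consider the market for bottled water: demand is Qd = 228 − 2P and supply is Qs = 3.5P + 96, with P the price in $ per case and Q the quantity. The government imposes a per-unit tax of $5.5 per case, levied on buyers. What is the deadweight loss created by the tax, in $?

Deadweight loss = $19.25.

Before the tax: set 228 − 2P = 3.5P + 96 → P* = $24, Q* = 180.
With the tax collected from buyers, demand (in seller-price terms) shifts: Qd = 228 − 2(P + 5.5).
Solving gives Q = 173 with buyers paying $27.5 and producers receiving $22 (the $5.5 wedge).
Quantity falls by |ΔQ| = |180 − 173| = 7.
DWL = ½ · t · |ΔQ| = ½ · 5.5 · 7 = $19.25.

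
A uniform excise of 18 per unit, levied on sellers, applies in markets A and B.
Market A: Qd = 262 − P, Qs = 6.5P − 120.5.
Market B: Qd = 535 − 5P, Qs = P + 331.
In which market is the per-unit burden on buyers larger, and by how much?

Market A: pre-tax P* = 51, Q* = 211; post-tax Q = 195.4; per-unit burden on buyers = 15.6.
Market B: pre-tax P* = 34, Q* = 365; post-tax Q = 350; per-unit burden on buyers = 3.
Difference: 15.6 vs 3 → market A is larger by 12.6.

Market A, by 12.6.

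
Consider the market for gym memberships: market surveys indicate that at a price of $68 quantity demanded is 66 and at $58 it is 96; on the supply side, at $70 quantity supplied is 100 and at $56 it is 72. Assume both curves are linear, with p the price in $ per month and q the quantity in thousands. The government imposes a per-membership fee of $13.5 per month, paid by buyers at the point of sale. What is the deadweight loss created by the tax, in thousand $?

Deadweight loss = $109.35 thousand.

Demand slope: (96 − 66)/(58 − 68) = -3, so qd = 270 − 3p.
Supply slope: (72 − 100)/(56 − 70) = 2, so qs = 2p − 40.
Before the tax: set 270 − 3p = 2p − 40 → p* = $62, q* = 84.
With the tax collected from buyers, demand (in seller-price terms) shifts: qd = 270 − 3(p + 13.5).
New equilibrium: buyers pay $67.4, sellers receive $53.9, q = 67.8. (Wedge: pb − ps = 13.5.)
Quantity falls by |ΔQ| = |84 − 67.8| = 16.2.
DWL = ½ · t · |ΔQ| = ½ · 13.5 · 16.2 = $109.35.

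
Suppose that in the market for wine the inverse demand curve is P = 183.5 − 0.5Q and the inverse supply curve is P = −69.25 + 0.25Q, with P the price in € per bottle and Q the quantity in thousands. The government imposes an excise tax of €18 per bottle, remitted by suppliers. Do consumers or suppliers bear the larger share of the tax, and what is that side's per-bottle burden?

Consumers bear the larger share: €12 per bottle.

Rewrite in direct form: Qd = 367 − 2P and Qs = 4P + 277.
Without the tax, 367 − 2P = 4P + 277 gives 6P = 90, so P* = €15 and Q* = 337.
With the tax collected from suppliers, supply shifts: Qs = 4(P − 18) + 277.
Solving gives Q = 313 with consumers paying €27 and suppliers receiving €9 (the €18 wedge).
Per-bottle burden: consumers €12, suppliers €6.
Consumers take the larger share because demand is less price-elastic here (demand slope 2 vs supply slope 4).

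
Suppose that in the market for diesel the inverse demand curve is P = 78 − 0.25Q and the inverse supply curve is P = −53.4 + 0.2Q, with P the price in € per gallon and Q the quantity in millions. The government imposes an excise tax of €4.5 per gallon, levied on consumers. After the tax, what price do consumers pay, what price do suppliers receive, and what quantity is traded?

Consumers pay €7.5; suppliers receive €3; quantity = 282.

Rewrite in direct form: Qd = 312 − 4P and Qs = 5P + 267.
Without the tax, 312 − 4P = 5P + 267 gives 9P = 45, so P* = €5 and Q* = 292.
With the tax collected from consumers, demand (in seller-price terms) shifts: Qd = 312 − 4(P + 4.5).
New equilibrium: consumers pay €7.5, suppliers receive €3, Q = 282. (Wedge: Pb − Ps = 4.5.)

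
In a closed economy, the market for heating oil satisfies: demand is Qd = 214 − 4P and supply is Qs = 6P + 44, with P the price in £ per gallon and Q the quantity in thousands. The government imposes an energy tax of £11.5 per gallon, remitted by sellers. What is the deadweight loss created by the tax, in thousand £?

Deadweight loss = £158.7 thousand.

Without the tax, 214 − 4P = 6P + 44 gives 10P = 170, so P* = £17 and Q* = 146.
With the tax collected from sellers, supply shifts: Qs = 6(P − 11.5) + 44.
New equilibrium: buyers pay £23.9, sellers receive £12.4, Q = 118.4. (Wedge: Pb − Ps = 11.5.)
Quantity falls by |ΔQ| = |146 − 118.4| = 27.6.
DWL = ½ · t · |ΔQ| = ½ · 11.5 · 27.6 = £158.7.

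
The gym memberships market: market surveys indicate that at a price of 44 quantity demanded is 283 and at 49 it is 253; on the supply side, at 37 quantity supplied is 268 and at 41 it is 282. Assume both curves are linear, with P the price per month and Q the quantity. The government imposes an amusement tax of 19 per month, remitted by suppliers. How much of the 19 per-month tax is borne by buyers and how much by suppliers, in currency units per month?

Buyers bear 7 per month; suppliers bear 12 per month.

Demand slope: (253 − 283)/(49 − 44) = -6, so Qd = 547 − 6P.
Supply slope: (282 − 268)/(41 − 37) = 3.5, so Qs = 3.5P + 138.5.
Before the tax: set 547 − 6P = 3.5P + 138.5 → P* = 43, Q* = 289.
With the tax collected from suppliers, supply shifts: Qs = 3.5(P − 19) + 138.5.
Solving gives Q = 247 with buyers paying 50 and suppliers receiving 31 (the 19 wedge).
Burden on buyers: 7; on suppliers: 12. (They sum to 19.)
The less price-elastic side of the market bears the larger share of a per-unit tax.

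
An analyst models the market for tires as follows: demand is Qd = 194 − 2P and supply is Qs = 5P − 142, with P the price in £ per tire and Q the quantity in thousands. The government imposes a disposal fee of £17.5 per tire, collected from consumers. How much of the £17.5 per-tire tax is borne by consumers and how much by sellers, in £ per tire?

Before the tax: set 194 − 2P = 5P − 142 → P* = £48, Q* = 98.
With the tax collected from consumers, demand (in seller-price terms) shifts: Qd = 194 − 2(P + 17.5).
Solving gives Q = 73 with consumers paying £60.5 and sellers receiving £43 (the £17.5 wedge).
Burden on consumers: £12.5; on sellers: £5. (They sum to £17.5.)

Consumers bear £12.5 per tire; sellers bear £5 per tire.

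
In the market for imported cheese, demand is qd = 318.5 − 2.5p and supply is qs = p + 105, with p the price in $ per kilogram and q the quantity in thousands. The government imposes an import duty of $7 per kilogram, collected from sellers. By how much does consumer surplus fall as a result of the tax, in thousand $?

Consumer surplus falls by $327 thousand.

Before the tax: set 318.5 − 2.5p = p + 105 → p* = $61, q* = 166.
With the tax collected from sellers, supply shifts: qs = (p − 7) + 105.
New equilibrium: buyers pay $63, sellers receive $56, q = 161. (Wedge: pb − ps = 7.)
ΔCS is the trapezoid between Q = 161 and Q = 166 of height $2: ½ · (166 + 161) · 2 = $327.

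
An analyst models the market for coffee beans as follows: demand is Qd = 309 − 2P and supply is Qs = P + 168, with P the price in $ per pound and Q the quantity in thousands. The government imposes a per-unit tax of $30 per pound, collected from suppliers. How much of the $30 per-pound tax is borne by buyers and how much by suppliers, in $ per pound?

Without the tax, 309 − 2P = P + 168 gives 3P = 141, so P* = $47 and Q* = 215.
With the tax collected from suppliers, supply shifts: Qs = (P − 30) + 168.
New equilibrium: buyers pay $57, suppliers receive $27, Q = 195. (Wedge: Pb − Ps = 30.)
Burden on buyers: $10; on suppliers: $20. (They sum to $30.)
The less price-elastic side of the market bears the larger share of a per-unit tax.

Buyers bear $10 per pound; suppliers bear $20 per pound.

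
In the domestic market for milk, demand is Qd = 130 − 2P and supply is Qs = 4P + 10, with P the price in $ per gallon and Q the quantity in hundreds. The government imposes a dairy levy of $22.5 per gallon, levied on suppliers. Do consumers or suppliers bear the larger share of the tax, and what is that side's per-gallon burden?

Consumers bear the larger share: $15 per gallon.

Without the tax, 130 − 2P = 4P + 10 gives 6P = 120, so P* = $20 and Q* = 90.
With the tax collected from suppliers, supply shifts: Qs = 4(P − 22.5) + 10.
New equilibrium: consumers pay $35, suppliers receive $12.5, Q = 60. (Wedge: Pb − Ps = 22.5.)
Per-gallon burden: consumers $15, suppliers $7.5.
Consumers take the larger share because demand is less price-elastic here (demand slope 2 vs supply slope 4).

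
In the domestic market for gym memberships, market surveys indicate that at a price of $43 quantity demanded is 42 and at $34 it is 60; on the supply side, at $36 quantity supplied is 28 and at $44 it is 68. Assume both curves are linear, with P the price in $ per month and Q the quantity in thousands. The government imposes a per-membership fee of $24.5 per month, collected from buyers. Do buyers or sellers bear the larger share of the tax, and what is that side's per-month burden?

Demand slope: (60 − 42)/(34 − 43) = -2, so Qd = 128 − 2P.
Supply slope: (68 − 28)/(44 − 36) = 5, so Qs = 5P − 152.
Before the tax: set 128 − 2P = 5P − 152 → P* = $40, Q* = 48.
With the tax collected from buyers, demand (in seller-price terms) shifts: Qd = 128 − 2(P + 24.5).
New equilibrium: buyers pay $57.5, sellers receive $33, Q = 13. (Wedge: Pb − Ps = 24.5.)
Per-month burden: buyers $17.5, sellers $7.
Buyers take the larger share because demand is less price-elastic here (demand slope 2 vs supply slope 5).
The less price-elastic side of the market bears the larger share of a per-unit tax.

Buyers bear the larger share: $17.5 per month.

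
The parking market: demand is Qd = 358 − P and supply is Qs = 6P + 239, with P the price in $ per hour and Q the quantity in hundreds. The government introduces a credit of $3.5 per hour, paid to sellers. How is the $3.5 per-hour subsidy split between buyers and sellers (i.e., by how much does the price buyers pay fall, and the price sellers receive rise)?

Buyers gain $3 per hour; sellers gain $0.5 per hour.

Without the subsidy, 358 − P = 6P + 239 gives 7P = 119, so P* = $17 and Q* = 341.
With a per-unit subsidy paid to sellers, each receives P + 3.5 per unit sold, so supply becomes Qs = 6(P + 3.5) + 239.
Solving gives Q = 344 with buyers paying $14 and sellers receiving $17.5 (the $3.5 wedge).
Gain to buyers: $3; to sellers: $0.5. (They sum to $3.5.)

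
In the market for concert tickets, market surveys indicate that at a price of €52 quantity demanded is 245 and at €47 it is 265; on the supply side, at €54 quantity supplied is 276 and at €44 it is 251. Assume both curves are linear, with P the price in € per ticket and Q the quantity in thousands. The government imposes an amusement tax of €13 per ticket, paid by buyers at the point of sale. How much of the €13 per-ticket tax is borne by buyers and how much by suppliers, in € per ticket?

Buyers bear €5 per ticket; suppliers bear €8 per ticket.

Demand slope: (265 − 245)/(47 − 52) = -4, so Qd = 453 − 4P.
Supply slope: (251 − 276)/(44 − 54) = 2.5, so Qs = 2.5P + 141.
Before the tax: set 453 − 4P = 2.5P + 141 → P* = €48, Q* = 261.
With the tax collected from buyers, demand (in seller-price terms) shifts: Qd = 453 − 4(P + 13).
Solving gives Q = 241 with buyers paying €53 and suppliers receiving €40 (the €13 wedge).
Burden on buyers: €5; on suppliers: €8. (They sum to €13.)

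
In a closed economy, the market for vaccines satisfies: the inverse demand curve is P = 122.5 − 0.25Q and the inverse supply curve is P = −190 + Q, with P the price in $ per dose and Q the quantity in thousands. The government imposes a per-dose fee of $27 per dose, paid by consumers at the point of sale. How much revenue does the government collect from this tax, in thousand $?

Inverting to Q(P) form: Qd = 490 − 4P; Qs = P + 190.
Before the tax: set 490 − 4P = P + 190 → P* = $60, Q* = 250.
With the tax collected from consumers, demand (in seller-price terms) shifts: Qd = 490 − 4(P + 27).
Solving gives Q = 228.4 with consumers paying $65.4 and sellers receiving $38.4 (the $27 wedge).
Revenue = t · Q = 27 · 228.4 = $6166.8.

Tax revenue = $6166.8 thousand.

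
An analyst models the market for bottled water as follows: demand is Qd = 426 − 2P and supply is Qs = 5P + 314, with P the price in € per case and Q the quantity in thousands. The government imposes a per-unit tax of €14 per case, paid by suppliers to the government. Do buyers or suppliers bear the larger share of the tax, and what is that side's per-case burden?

Buyers bear the larger share: €10 per case.

Before the tax: set 426 − 2P = 5P + 314 → P* = €16, Q* = 394.
With the tax collected from suppliers, supply shifts: Qs = 5(P − 14) + 314.
Solving gives Q = 374 with buyers paying €26 and suppliers receiving €12 (the €14 wedge).
Per-case burden: buyers €10, suppliers €4.
Buyers take the larger share because demand is less price-elastic here (demand slope 2 vs supply slope 5).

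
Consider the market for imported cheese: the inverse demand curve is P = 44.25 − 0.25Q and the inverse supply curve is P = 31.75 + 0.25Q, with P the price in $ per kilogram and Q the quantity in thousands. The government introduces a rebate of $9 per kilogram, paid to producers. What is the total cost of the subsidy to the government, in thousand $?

Rewrite in direct form: Qd = 177 − 4P and Qs = 4P − 127.
Before the subsidy: set 177 − 4P = 4P − 127 → P* = $38, Q* = 25.
With a per-unit subsidy paid to producers, each receives P + 9 per unit sold, so supply becomes Qs = 4(P + 9) − 127.
Solving gives Q = 43 with consumers paying $33.5 and producers receiving $42.5 (the $9 wedge).
Outlay = t · Q = 9 · 43 = $387.

Government outlay = $387 thousand.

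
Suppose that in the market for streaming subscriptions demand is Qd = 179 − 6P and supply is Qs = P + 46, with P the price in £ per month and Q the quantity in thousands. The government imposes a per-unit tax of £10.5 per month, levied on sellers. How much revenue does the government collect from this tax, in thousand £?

Before the tax: set 179 − 6P = P + 46 → P* = £19, Q* = 65.
With the tax collected from sellers, supply shifts: Qs = (P − 10.5) + 46.
Solving gives Q = 56 with consumers paying £20.5 and sellers receiving £10 (the £10.5 wedge).
Revenue = t · Q = 10.5 · 56 = £588.

Tax revenue = £588 thousand.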